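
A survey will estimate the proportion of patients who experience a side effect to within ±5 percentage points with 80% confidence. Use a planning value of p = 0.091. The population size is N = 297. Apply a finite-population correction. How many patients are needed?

For a proportion with margin E = 0.05 at 80% confidence, z = 1.282.
n = p̂(1−p̂)(z/E)² = 0.091 × 0.909 × (1.282/0.05)² = 54.38 — call this n₀.
Finite-population correction with N = 297: n = n₀ / (1 + (n₀−1)/N) = 54.38 / 1.18 = 46.08
Round up: n = 47.

47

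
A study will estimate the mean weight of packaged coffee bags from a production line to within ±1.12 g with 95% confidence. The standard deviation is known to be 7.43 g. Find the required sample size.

For a mean, the margin of error is E = z·σ/√n, so n = (zσ/E)².
At 95% confidence, z = 1.960.
n = (1.960 × 7.43 / 1.12)² = 169.07
Round up: n = 170.

n = 170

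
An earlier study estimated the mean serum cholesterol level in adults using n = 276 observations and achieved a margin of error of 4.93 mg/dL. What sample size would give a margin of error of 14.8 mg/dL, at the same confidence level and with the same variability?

31

Margin of error scales as 1/√n, so n₂ = n₁·(E₁/E₂)².
n₂ = 276 × (4.93/14.8)² = 276 × 0.111 = 30.64
Round up: n₂ = 31.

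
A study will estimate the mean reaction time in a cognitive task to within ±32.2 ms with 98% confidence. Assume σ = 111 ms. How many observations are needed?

n = 65

For a mean, the margin of error is E = z·σ/√n, so n = (zσ/E)².
At 98% confidence, z = 2.326.
n = (2.326 × 111 / 32.2)² = 64.29
Round up: n = 65.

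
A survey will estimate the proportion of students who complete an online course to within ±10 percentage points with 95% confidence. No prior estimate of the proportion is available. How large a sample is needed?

97

For a proportion with margin E = 0.1 at 95% confidence, z = 1.960.
With no prior estimate, use p = 0.5, which maximizes p(1−p) at 0.25.
n = 0.25 × (z/E)² = 0.25 × (1.960/0.1)² = 96.04
Round up: n = 97.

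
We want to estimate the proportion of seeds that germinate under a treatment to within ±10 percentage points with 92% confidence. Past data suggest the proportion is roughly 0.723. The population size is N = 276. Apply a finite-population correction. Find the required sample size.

For a proportion with margin E = 0.1 at 92% confidence, z = 1.751.
n = p̂(1−p̂)(z/E)² = 0.723 × 0.277 × (1.751/0.1)² = 61.40 — call this n₀.
Finite-population correction with N = 276: n = n₀ / (1 + (n₀−1)/N) = 61.40 / 1.219 = 50.37
Round up: n = 51.

51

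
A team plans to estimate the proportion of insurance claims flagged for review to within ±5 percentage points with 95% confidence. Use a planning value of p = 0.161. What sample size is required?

For a proportion with margin E = 0.05 at 95% confidence, z = 1.960.
n = p̂(1−p̂)(z/E)² = 0.161 × 0.839 × (1.960/0.05)² = 207.57
Round up: n = 208.

208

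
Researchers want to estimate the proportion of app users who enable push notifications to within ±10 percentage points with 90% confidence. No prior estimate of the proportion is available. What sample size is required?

For a proportion with margin E = 0.1 at 90% confidence, z = 1.645.
With no prior estimate, use p = 0.5, which maximizes p(1−p) at 0.25.
n = 0.25 × (z/E)² = 0.25 × (1.645/0.1)² = 67.65
Round up: n = 68.

68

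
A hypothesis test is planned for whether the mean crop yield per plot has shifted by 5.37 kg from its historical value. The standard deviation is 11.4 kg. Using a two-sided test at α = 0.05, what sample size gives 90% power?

48

For a one-sample z-test, n = ((z_{α/2} + z_β)·σ/δ)².
z_{α/2} = 1.960 (two-sided α = 0.05); z_β = 1.282 (power 90% → β = 0.1).
n = (3.242 × 11.4 / 5.37)² = 47.37
Round up: n = 48.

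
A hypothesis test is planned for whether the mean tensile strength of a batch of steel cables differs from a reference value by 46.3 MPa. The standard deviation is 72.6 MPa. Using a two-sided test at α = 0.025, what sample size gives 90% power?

n = 31

For a one-sample z-test, n = ((z_{α/2} + z_β)·σ/δ)².
z_{α/2} = 2.241 (two-sided α = 0.025); z_β = 1.282 (power 90% → β = 0.1).
n = (3.523 × 72.6 / 46.3)² = 30.52
Round up: n = 31.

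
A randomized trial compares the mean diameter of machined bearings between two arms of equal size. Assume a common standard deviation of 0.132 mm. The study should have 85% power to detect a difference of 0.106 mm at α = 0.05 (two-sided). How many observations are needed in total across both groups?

For two equal groups, n per group = 2·((z_{α/2} + z_β)·σ/δ)².
z_{α/2} = 1.960; z_β = 1.036 (power 85%).
n = 2 × (2.996 × 0.132 / 0.106)² = 2 × 13.92 = 27.84
Round up: n = 28 per group.
Total across both groups: 2 × 28 = 56.

56 total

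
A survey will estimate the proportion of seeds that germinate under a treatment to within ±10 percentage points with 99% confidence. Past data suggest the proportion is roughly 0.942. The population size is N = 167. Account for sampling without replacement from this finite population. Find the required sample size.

30

For a proportion with margin E = 0.1 at 99% confidence, z = 2.576.
n = p̂(1−p̂)(z/E)² = 0.942 × 0.058 × (2.576/0.1)² = 36.26 — call this n₀.
Finite-population correction with N = 167: n = n₀ / (1 + (n₀−1)/N) = 36.26 / 1.211 = 29.94
Round up: n = 30.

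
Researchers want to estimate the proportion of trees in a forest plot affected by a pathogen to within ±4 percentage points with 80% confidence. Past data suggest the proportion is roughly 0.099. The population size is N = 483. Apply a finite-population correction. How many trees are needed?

For a proportion with margin E = 0.04 at 80% confidence, z = 1.282.
n = p̂(1−p̂)(z/E)² = 0.099 × 0.901 × (1.282/0.04)² = 91.63 — call this n₀.
Finite-population correction with N = 483: n = n₀ / (1 + (n₀−1)/N) = 91.63 / 1.188 = 77.13
Round up: n = 78.

78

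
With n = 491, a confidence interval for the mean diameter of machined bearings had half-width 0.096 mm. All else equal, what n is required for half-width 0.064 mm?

Margin of error scales as 1/√n, so n₂ = n₁·(E₁/E₂)².
n₂ = 491 × (0.096/0.064)² = 491 × 2.25 = 1104.75
Round up: n₂ = 1105.

1105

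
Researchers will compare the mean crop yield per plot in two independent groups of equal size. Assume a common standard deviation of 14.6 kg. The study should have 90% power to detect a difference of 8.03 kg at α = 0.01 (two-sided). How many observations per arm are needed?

For two equal groups, n per group = 2·((z_{α/2} + z_β)·σ/δ)².
z_{α/2} = 2.576; z_β = 1.282 (power 90%).
n = 2 × (3.858 × 14.6 / 8.03)² = 2 × 49.20 = 98.40
Round up: n = 99 per group.

99 per group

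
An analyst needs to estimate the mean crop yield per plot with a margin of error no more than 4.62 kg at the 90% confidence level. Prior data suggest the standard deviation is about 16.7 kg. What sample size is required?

For a mean, the margin of error is E = z·σ/√n, so n = (zσ/E)².
At 90% confidence, z = 1.645.
n = (1.645 × 16.7 / 4.62)² = 35.36
Round up: n = 36.

36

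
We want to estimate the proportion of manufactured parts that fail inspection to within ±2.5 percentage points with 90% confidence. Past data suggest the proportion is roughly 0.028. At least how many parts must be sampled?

118

For a proportion with margin E = 0.025 at 90% confidence, z = 1.645.
n = p̂(1−p̂)(z/E)² = 0.028 × 0.972 × (1.645/0.025)² = 117.84
Round up: n = 118.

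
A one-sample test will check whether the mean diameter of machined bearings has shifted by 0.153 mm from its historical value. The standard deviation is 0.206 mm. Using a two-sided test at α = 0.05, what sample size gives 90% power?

For a one-sample z-test, n = ((z_{α/2} + z_β)·σ/δ)².
z_{α/2} = 1.960 (two-sided α = 0.05); z_β = 1.282 (power 90% → β = 0.1).
n = (3.242 × 0.206 / 0.153)² = 19.05
Round up: n = 20.

20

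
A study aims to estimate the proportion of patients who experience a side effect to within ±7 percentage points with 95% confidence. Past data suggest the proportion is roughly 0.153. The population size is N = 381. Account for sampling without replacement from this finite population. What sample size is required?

For a proportion with margin E = 0.07 at 95% confidence, z = 1.960.
n = p̂(1−p̂)(z/E)² = 0.153 × 0.847 × (1.960/0.07)² = 101.60 — call this n₀.
Finite-population correction with N = 381: n = n₀ / (1 + (n₀−1)/N) = 101.60 / 1.264 = 80.38
Round up: n = 81.

n = 81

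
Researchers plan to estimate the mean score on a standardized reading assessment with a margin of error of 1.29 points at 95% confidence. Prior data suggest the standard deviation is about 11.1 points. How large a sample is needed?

For a mean, the margin of error is E = z·σ/√n, so n = (zσ/E)².
At 95% confidence, z = 1.960.
n = (1.960 × 11.1 / 1.29)² = 284.43
Round up: n = 285.

285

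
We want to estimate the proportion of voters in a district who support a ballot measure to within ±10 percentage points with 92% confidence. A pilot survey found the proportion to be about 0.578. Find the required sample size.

For a proportion with margin E = 0.1 at 92% confidence, z = 1.751.
n = p̂(1−p̂)(z/E)² = 0.578 × 0.422 × (1.751/0.1)² = 74.78
Round up: n = 75.

n = 75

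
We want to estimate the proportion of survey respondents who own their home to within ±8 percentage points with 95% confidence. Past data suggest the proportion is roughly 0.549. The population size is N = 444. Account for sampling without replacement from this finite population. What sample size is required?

n = 112

For a proportion with margin E = 0.08 at 95% confidence, z = 1.960.
n = p̂(1−p̂)(z/E)² = 0.549 × 0.451 × (1.960/0.08)² = 148.62 — call this n₀.
Finite-population correction with N = 444: n = n₀ / (1 + (n₀−1)/N) = 148.62 / 1.332 = 111.58
Round up: n = 112.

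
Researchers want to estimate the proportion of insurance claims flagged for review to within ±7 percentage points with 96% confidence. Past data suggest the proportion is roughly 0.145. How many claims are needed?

107

For a proportion with margin E = 0.07 at 96% confidence, z = 2.054.
n = p̂(1−p̂)(z/E)² = 0.145 × 0.855 × (2.054/0.07)² = 106.74
Round up: n = 107.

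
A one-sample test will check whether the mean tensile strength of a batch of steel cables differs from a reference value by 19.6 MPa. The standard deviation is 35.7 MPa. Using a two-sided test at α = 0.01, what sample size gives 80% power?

n = 39

For a one-sample z-test, n = ((z_{α/2} + z_β)·σ/δ)².
z_{α/2} = 2.576 (two-sided α = 0.01); z_β = 0.842 (power 80% → β = 0.2).
n = (3.418 × 35.7 / 19.6)² = 38.76
Round up: n = 39.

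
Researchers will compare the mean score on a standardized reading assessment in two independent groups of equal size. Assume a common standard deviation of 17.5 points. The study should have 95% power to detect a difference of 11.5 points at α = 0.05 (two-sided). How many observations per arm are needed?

61 per group

For two equal groups, n per group = 2·((z_{α/2} + z_β)·σ/δ)².
z_{α/2} = 1.960; z_β = 1.645 (power 95%).
n = 2 × (3.605 × 17.5 / 11.5)² = 2 × 30.09 = 60.18
Round up: n = 61 per group.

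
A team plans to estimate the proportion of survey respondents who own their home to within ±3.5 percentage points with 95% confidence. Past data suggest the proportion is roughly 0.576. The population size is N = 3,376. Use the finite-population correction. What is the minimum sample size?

625

For a proportion with margin E = 0.035 at 95% confidence, z = 1.960.
n = p̂(1−p̂)(z/E)² = 0.576 × 0.424 × (1.960/0.035)² = 765.89 — call this n₀.
Finite-population correction with N = 3,376: n = n₀ / (1 + (n₀−1)/N) = 765.89 / 1.227 = 624.20
Round up: n = 625.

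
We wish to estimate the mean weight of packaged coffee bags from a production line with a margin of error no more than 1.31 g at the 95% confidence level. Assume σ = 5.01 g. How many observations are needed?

57

For a mean, the margin of error is E = z·σ/√n, so n = (zσ/E)².
At 95% confidence, z = 1.960.
n = (1.960 × 5.01 / 1.31)² = 56.19
Round up: n = 57.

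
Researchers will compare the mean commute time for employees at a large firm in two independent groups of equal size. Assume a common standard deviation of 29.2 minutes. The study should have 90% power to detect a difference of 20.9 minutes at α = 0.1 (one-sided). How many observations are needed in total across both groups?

52 total

For two equal groups, n per group = 2·((z_α + z_β)·σ/δ)².
z_α = 1.282; z_β = 1.282 (power 90%).
n = 2 × (2.564 × 29.2 / 20.9)² = 2 × 12.83 = 25.66
Round up: n = 26 per group.
Total across both groups: 2 × 26 = 52.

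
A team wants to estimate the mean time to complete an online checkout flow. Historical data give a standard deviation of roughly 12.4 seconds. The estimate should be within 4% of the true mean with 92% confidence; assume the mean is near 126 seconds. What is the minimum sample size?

For a mean, the margin of error is E = z·σ/√n, so n = (zσ/E)².
At 92% confidence, z = 1.751.
E = 4% of 126 = 5.04 seconds.
n = (1.751 × 12.4 / 5.04)² = 18.56
Round up: n = 19.

19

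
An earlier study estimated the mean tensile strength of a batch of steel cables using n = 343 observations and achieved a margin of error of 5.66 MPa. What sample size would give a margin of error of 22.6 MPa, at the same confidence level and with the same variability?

Margin of error scales as 1/√n, so n₂ = n₁·(E₁/E₂)².
n₂ = 343 × (5.66/22.6)² = 343 × 0.06272 = 21.51
Round up: n₂ = 22.

n = 22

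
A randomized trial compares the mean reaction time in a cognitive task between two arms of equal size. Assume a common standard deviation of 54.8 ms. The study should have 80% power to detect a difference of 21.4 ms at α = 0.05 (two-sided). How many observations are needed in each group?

103 per group

For two equal groups, n per group = 2·((z_{α/2} + z_β)·σ/δ)².
z_{α/2} = 1.960; z_β = 0.842 (power 80%).
n = 2 × (2.802 × 54.8 / 21.4)² = 2 × 51.48 = 102.96
Round up: n = 103 per group.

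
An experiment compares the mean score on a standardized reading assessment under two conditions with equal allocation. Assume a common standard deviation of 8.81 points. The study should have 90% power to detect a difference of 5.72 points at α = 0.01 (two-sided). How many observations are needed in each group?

For two equal groups, n per group = 2·((z_{α/2} + z_β)·σ/δ)².
z_{α/2} = 2.576; z_β = 1.282 (power 90%).
n = 2 × (3.858 × 8.81 / 5.72)² = 2 × 35.31 = 70.62
Round up: n = 71 per group.

71 per group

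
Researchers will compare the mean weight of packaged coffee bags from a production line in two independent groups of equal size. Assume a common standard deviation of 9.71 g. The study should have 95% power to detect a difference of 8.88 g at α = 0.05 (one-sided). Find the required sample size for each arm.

For two equal groups, n per group = 2·((z_α + z_β)·σ/δ)².
z_α = 1.645; z_β = 1.645 (power 95%).
n = 2 × (3.290 × 9.71 / 8.88)² = 2 × 12.94 = 25.88
Round up: n = 26 per group.

26 per group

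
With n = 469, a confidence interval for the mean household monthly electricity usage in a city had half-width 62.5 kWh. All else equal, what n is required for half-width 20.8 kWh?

4235

Margin of error scales as 1/√n, so n₂ = n₁·(E₁/E₂)².
n₂ = 469 × (62.5/20.8)² = 469 × 9.029 = 4234.60
Round up: n₂ = 4235.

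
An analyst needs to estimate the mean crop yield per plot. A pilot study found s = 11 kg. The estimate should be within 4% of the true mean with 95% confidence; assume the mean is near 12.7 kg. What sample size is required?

1802

For a mean, the margin of error is E = z·σ/√n, so n = (zσ/E)².
At 95% confidence, z = 1.960.
E = 4% of 12.7 = 0.508 kg.
n = (1.960 × 11 / 0.508)² = 1801.23
Round up: n = 1802.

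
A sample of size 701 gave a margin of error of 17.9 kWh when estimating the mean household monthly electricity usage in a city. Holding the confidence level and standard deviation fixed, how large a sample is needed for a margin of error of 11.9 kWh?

Margin of error scales as 1/√n, so n₂ = n₁·(E₁/E₂)².
n₂ = 701 × (17.9/11.9)² = 701 × 2.263 = 1586.36
Round up: n₂ = 1587.

n = 1587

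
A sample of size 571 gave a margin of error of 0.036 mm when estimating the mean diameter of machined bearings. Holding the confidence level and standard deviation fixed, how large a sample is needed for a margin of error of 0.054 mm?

254

Margin of error scales as 1/√n, so n₂ = n₁·(E₁/E₂)².
n₂ = 571 × (0.036/0.054)² = 571 × 0.4444 = 253.75
Round up: n₂ = 254.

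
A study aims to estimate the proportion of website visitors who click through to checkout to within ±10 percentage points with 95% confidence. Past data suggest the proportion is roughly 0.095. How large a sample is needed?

n = 34

For a proportion with margin E = 0.1 at 95% confidence, z = 1.960.
n = p̂(1−p̂)(z/E)² = 0.095 × 0.905 × (1.960/0.1)² = 33.03
Round up: n = 34.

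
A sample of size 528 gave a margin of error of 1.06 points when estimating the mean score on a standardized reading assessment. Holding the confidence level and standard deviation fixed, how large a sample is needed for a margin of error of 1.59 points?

n = 235

Margin of error scales as 1/√n, so n₂ = n₁·(E₁/E₂)².
n₂ = 528 × (1.06/1.59)² = 528 × 0.4444 = 234.64
Round up: n₂ = 235.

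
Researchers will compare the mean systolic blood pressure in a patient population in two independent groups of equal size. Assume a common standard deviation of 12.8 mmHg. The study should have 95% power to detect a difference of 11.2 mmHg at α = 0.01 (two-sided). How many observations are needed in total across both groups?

94 total

For two equal groups, n per group = 2·((z_{α/2} + z_β)·σ/δ)².
z_{α/2} = 2.576; z_β = 1.645 (power 95%).
n = 2 × (4.221 × 12.8 / 11.2)² = 2 × 23.27 = 46.54
Round up: n = 47 per group.
Total across both groups: 2 × 47 = 94.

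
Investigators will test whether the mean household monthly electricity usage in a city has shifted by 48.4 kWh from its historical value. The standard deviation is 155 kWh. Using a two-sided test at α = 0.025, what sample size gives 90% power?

For a one-sample z-test, n = ((z_{α/2} + z_β)·σ/δ)².
z_{α/2} = 2.241 (two-sided α = 0.025); z_β = 1.282 (power 90% → β = 0.1).
n = (3.523 × 155 / 48.4)² = 127.29
Round up: n = 128.

128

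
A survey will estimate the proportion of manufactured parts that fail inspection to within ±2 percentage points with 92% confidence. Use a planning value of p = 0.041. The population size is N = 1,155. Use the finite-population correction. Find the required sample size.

240

For a proportion with margin E = 0.02 at 92% confidence, z = 1.751.
n = p̂(1−p̂)(z/E)² = 0.041 × 0.959 × (1.751/0.02)² = 301.38 — call this n₀.
Finite-population correction with N = 1,155: n = n₀ / (1 + (n₀−1)/N) = 301.38 / 1.26 = 239.19
Round up: n = 240.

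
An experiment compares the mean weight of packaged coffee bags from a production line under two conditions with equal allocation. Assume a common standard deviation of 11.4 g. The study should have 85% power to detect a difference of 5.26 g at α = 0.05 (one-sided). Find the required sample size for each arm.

For two equal groups, n per group = 2·((z_α + z_β)·σ/δ)².
z_α = 1.645; z_β = 1.036 (power 85%).
n = 2 × (2.681 × 11.4 / 5.26)² = 2 × 33.76 = 67.52
Round up: n = 68 per group.

68 per group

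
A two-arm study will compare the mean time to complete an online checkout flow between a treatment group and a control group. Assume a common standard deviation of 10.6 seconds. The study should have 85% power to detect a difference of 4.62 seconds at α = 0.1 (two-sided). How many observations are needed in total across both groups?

For two equal groups, n per group = 2·((z_{α/2} + z_β)·σ/δ)².
z_{α/2} = 1.645; z_β = 1.036 (power 85%).
n = 2 × (2.681 × 10.6 / 4.62)² = 2 × 37.84 = 75.68
Round up: n = 76 per group.
Total across both groups: 2 × 76 = 152.

152 total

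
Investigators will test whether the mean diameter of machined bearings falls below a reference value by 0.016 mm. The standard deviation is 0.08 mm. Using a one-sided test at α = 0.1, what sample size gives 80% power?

For a one-sample z-test, n = ((z_α + z_β)·σ/δ)².
z_α = 1.282 (one-sided α = 0.1); z_β = 0.842 (power 80% → β = 0.2).
n = (2.124 × 0.08 / 0.016)² = 112.78
Round up: n = 113.

113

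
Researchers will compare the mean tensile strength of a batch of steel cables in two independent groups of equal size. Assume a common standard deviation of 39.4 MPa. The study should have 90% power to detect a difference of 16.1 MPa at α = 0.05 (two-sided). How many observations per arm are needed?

126 per group

For two equal groups, n per group = 2·((z_{α/2} + z_β)·σ/δ)².
z_{α/2} = 1.960; z_β = 1.282 (power 90%).
n = 2 × (3.242 × 39.4 / 16.1)² = 2 × 62.95 = 125.90
Round up: n = 126 per group.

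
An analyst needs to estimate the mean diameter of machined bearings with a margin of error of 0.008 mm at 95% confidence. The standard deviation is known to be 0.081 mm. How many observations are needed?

For a mean, the margin of error is E = z·σ/√n, so n = (zσ/E)².
At 95% confidence, z = 1.960.
n = (1.960 × 0.081 / 0.008)² = 393.82
Round up: n = 394.

n = 394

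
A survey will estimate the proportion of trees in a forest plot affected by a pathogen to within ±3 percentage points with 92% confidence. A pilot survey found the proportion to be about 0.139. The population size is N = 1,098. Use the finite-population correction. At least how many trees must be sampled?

n = 298

For a proportion with margin E = 0.03 at 92% confidence, z = 1.751.
n = p̂(1−p̂)(z/E)² = 0.139 × 0.861 × (1.751/0.03)² = 407.71 — call this n₀.
Finite-population correction with N = 1,098: n = n₀ / (1 + (n₀−1)/N) = 407.71 / 1.37 = 297.60
Round up: n = 298.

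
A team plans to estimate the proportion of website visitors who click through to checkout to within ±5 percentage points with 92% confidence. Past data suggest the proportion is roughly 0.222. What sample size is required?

For a proportion with margin E = 0.05 at 92% confidence, z = 1.751.
n = p̂(1−p̂)(z/E)² = 0.222 × 0.778 × (1.751/0.05)² = 211.82
Round up: n = 212.

212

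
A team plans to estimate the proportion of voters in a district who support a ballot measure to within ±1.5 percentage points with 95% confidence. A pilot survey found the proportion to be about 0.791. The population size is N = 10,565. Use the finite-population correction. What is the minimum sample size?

2228

For a proportion with margin E = 0.015 at 95% confidence, z = 1.960.
n = p̂(1−p̂)(z/E)² = 0.791 × 0.209 × (1.960/0.015)² = 2822.62 — call this n₀.
Finite-population correction with N = 10,565: n = n₀ / (1 + (n₀−1)/N) = 2822.62 / 1.267 = 2227.80
Round up: n = 2228.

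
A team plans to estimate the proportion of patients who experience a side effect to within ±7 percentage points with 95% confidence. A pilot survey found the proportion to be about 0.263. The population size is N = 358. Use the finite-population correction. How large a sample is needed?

For a proportion with margin E = 0.07 at 95% confidence, z = 1.960.
n = p̂(1−p̂)(z/E)² = 0.263 × 0.737 × (1.960/0.07)² = 151.96 — call this n₀.
Finite-population correction with N = 358: n = n₀ / (1 + (n₀−1)/N) = 151.96 / 1.422 = 106.86
Round up: n = 107.

n = 107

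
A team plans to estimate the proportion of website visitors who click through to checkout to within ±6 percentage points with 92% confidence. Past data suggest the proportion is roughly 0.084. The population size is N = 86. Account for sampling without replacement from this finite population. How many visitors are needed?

38

For a proportion with margin E = 0.06 at 92% confidence, z = 1.751.
n = p̂(1−p̂)(z/E)² = 0.084 × 0.916 × (1.751/0.06)² = 65.53 — call this n₀.
Finite-population correction with N = 86: n = n₀ / (1 + (n₀−1)/N) = 65.53 / 1.75 = 37.45
Round up: n = 38.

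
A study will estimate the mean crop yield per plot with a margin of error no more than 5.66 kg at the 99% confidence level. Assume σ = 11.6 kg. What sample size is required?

28

For a mean, the margin of error is E = z·σ/√n, so n = (zσ/E)².
At 99% confidence, z = 2.576.
n = (2.576 × 11.6 / 5.66)² = 27.87
Round up: n = 28.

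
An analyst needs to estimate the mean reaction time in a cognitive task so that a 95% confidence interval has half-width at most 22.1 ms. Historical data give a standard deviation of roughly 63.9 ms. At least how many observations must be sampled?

33

For a mean, the margin of error is E = z·σ/√n, so n = (zσ/E)².
At 95% confidence, z = 1.960.
n = (1.960 × 63.9 / 22.1)² = 32.12
Round up: n = 33.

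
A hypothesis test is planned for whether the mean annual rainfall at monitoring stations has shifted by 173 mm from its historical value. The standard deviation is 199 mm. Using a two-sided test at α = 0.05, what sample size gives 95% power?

18

For a one-sample z-test, n = ((z_{α/2} + z_β)·σ/δ)².
z_{α/2} = 1.960 (two-sided α = 0.05); z_β = 1.645 (power 95% → β = 0.05).
n = (3.605 × 199 / 173)² = 17.20
Round up: n = 18.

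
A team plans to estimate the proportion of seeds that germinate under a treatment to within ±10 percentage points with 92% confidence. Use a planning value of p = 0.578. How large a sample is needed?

75

For a proportion with margin E = 0.1 at 92% confidence, z = 1.751.
n = p̂(1−p̂)(z/E)² = 0.578 × 0.422 × (1.751/0.1)² = 74.78
Round up: n = 75.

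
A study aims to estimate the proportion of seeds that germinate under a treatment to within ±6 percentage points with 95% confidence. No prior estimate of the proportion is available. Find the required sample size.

For a proportion with margin E = 0.06 at 95% confidence, z = 1.960.
With no prior estimate, use p = 0.5, which maximizes p(1−p) at 0.25.
n = 0.25 × (z/E)² = 0.25 × (1.960/0.06)² = 266.78
Round up: n = 267.

267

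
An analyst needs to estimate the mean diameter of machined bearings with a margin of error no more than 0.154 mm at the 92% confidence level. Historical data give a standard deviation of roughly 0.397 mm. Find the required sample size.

For a mean, the margin of error is E = z·σ/√n, so n = (zσ/E)².
At 92% confidence, z = 1.751.
n = (1.751 × 0.397 / 0.154)² = 20.38
Round up: n = 21.

n = 21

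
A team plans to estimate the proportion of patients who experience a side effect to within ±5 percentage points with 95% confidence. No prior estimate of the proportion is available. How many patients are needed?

385

For a proportion with margin E = 0.05 at 95% confidence, z = 1.960.
With no prior estimate, use p = 0.5, which maximizes p(1−p) at 0.25.
n = 0.25 × (z/E)² = 0.25 × (1.960/0.05)² = 384.16
Round up: n = 385.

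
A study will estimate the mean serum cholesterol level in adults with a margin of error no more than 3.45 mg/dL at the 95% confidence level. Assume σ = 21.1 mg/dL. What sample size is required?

144

For a mean, the margin of error is E = z·σ/√n, so n = (zσ/E)².
At 95% confidence, z = 1.960.
n = (1.960 × 21.1 / 3.45)² = 143.69
Round up: n = 144.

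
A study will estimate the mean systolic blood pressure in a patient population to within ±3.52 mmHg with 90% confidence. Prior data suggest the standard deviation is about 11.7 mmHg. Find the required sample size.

30

For a mean, the margin of error is E = z·σ/√n, so n = (zσ/E)².
At 90% confidence, z = 1.645.
n = (1.645 × 11.7 / 3.52)² = 29.90
Round up: n = 30.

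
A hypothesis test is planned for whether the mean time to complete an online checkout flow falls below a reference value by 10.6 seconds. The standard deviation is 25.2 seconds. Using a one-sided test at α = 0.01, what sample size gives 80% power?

For a one-sample z-test, n = ((z_α + z_β)·σ/δ)².
z_α = 2.326 (one-sided α = 0.01); z_β = 0.842 (power 80% → β = 0.2).
n = (3.168 × 25.2 / 10.6)² = 56.72
Round up: n = 57.

n = 57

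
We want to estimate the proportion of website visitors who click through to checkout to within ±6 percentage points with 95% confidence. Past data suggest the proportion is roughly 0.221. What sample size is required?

For a proportion with margin E = 0.06 at 95% confidence, z = 1.960.
n = p̂(1−p̂)(z/E)² = 0.221 × 0.779 × (1.960/0.06)² = 183.71
Round up: n = 184.

184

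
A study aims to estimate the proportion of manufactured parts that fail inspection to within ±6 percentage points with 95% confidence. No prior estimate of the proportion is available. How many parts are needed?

For a proportion with margin E = 0.06 at 95% confidence, z = 1.960.
With no prior estimate, use p = 0.5, which maximizes p(1−p) at 0.25.
n = 0.25 × (z/E)² = 0.25 × (1.960/0.06)² = 266.78
Round up: n = 267.

267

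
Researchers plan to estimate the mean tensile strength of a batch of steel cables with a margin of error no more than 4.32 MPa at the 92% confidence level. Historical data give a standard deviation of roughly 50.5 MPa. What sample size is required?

For a mean, the margin of error is E = z·σ/√n, so n = (zσ/E)².
At 92% confidence, z = 1.751.
n = (1.751 × 50.5 / 4.32)² = 418.97
Round up: n = 419.

419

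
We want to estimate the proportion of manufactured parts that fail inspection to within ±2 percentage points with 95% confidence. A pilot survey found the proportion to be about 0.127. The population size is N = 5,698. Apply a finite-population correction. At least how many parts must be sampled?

For a proportion with margin E = 0.02 at 95% confidence, z = 1.960.
n = p̂(1−p̂)(z/E)² = 0.127 × 0.873 × (1.960/0.02)² = 1064.81 — call this n₀.
Finite-population correction with N = 5,698: n = n₀ / (1 + (n₀−1)/N) = 1064.81 / 1.187 = 897.06
Round up: n = 898.

898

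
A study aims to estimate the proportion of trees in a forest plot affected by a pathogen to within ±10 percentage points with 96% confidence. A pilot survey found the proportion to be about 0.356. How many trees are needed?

For a proportion with margin E = 0.1 at 96% confidence, z = 2.054.
n = p̂(1−p̂)(z/E)² = 0.356 × 0.644 × (2.054/0.1)² = 96.72
Round up: n = 97.

97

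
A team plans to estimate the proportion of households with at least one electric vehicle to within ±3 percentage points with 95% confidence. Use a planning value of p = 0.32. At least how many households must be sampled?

For a proportion with margin E = 0.03 at 95% confidence, z = 1.960.
n = p̂(1−p̂)(z/E)² = 0.32 × 0.68 × (1.960/0.03)² = 928.81
Round up: n = 929.

929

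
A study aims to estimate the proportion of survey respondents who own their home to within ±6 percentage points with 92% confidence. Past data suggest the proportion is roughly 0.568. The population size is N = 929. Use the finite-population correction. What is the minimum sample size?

171

For a proportion with margin E = 0.06 at 92% confidence, z = 1.751.
n = p̂(1−p̂)(z/E)² = 0.568 × 0.432 × (1.751/0.06)² = 208.98 — call this n₀.
Finite-population correction with N = 929: n = n₀ / (1 + (n₀−1)/N) = 208.98 / 1.224 = 170.74
Round up: n = 171.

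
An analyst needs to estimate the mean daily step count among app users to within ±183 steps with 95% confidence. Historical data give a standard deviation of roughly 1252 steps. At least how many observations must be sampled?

For a mean, the margin of error is E = z·σ/√n, so n = (zσ/E)².
At 95% confidence, z = 1.960.
n = (1.960 × 1252 / 183)² = 179.81
Round up: n = 180.

n = 180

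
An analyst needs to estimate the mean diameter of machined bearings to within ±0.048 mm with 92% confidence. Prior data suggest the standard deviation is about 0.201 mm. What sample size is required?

54

For a mean, the margin of error is E = z·σ/√n, so n = (zσ/E)².
At 92% confidence, z = 1.751.
n = (1.751 × 0.201 / 0.048)² = 53.76
Round up: n = 54.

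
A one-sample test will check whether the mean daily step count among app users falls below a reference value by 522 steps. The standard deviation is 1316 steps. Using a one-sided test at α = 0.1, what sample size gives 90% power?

For a one-sample z-test, n = ((z_α + z_β)·σ/δ)².
z_α = 1.282 (one-sided α = 0.1); z_β = 1.282 (power 90% → β = 0.1).
n = (2.564 × 1316 / 522)² = 41.78
Round up: n = 42.

42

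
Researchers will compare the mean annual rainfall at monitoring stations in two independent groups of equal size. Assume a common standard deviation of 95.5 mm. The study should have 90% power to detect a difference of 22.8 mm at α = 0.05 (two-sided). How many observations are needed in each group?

For two equal groups, n per group = 2·((z_{α/2} + z_β)·σ/δ)².
z_{α/2} = 1.960; z_β = 1.282 (power 90%).
n = 2 × (3.242 × 95.5 / 22.8)² = 2 × 184.40 = 368.80
Round up: n = 369 per group.

369 per group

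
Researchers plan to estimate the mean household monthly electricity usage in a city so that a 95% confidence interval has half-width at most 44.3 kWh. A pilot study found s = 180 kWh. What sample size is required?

For a mean, the margin of error is E = z·σ/√n, so n = (zσ/E)².
At 95% confidence, z = 1.960.
n = (1.960 × 180 / 44.3)² = 63.42
Round up: n = 64.

64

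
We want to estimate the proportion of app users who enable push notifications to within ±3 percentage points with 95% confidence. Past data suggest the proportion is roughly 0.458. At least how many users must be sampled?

For a proportion with margin E = 0.03 at 95% confidence, z = 1.960.
n = p̂(1−p̂)(z/E)² = 0.458 × 0.542 × (1.960/0.03)² = 1059.58
Round up: n = 1060.

1060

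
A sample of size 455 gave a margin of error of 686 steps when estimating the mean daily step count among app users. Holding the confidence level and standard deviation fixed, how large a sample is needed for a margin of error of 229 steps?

Margin of error scales as 1/√n, so n₂ = n₁·(E₁/E₂)².
n₂ = 455 × (686/229)² = 455 × 8.974 = 4083.17
Round up: n₂ = 4084.

n = 4084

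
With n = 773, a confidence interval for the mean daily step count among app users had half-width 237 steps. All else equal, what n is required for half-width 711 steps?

86

Margin of error scales as 1/√n, so n₂ = n₁·(E₁/E₂)².
n₂ = 773 × (237/711)² = 773 × 0.1111 = 85.88
Round up: n₂ = 86.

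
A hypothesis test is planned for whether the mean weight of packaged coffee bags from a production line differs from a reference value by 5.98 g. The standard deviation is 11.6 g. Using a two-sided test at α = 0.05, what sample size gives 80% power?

For a one-sample z-test, n = ((z_{α/2} + z_β)·σ/δ)².
z_{α/2} = 1.960 (two-sided α = 0.05); z_β = 0.842 (power 80% → β = 0.2).
n = (2.802 × 11.6 / 5.98)² = 29.54
Round up: n = 30.

30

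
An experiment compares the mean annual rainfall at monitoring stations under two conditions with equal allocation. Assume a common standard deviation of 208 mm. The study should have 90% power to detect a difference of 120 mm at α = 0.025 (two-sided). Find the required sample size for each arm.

75 per group

For two equal groups, n per group = 2·((z_{α/2} + z_β)·σ/δ)².
z_{α/2} = 2.241; z_β = 1.282 (power 90%).
n = 2 × (3.523 × 208 / 120)² = 2 × 37.29 = 74.58
Round up: n = 75 per group.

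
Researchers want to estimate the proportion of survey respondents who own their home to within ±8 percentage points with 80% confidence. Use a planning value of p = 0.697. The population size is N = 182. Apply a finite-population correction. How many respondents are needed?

42

For a proportion with margin E = 0.08 at 80% confidence, z = 1.282.
n = p̂(1−p̂)(z/E)² = 0.697 × 0.303 × (1.282/0.08)² = 54.23 — call this n₀.
Finite-population correction with N = 182: n = n₀ / (1 + (n₀−1)/N) = 54.23 / 1.292 = 41.97
Round up: n = 42.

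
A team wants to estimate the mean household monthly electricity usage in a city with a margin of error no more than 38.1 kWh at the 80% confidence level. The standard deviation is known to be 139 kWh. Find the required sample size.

22

For a mean, the margin of error is E = z·σ/√n, so n = (zσ/E)².
At 80% confidence, z = 1.282.
n = (1.282 × 139 / 38.1)² = 21.88
Round up: n = 22.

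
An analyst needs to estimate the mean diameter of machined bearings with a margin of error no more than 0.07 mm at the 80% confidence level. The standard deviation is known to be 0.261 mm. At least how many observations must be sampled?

For a mean, the margin of error is E = z·σ/√n, so n = (zσ/E)².
At 80% confidence, z = 1.282.
n = (1.282 × 0.261 / 0.07)² = 22.85
Round up: n = 23.

23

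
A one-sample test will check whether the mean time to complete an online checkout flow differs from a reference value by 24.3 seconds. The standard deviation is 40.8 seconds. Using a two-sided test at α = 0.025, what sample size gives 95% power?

For a one-sample z-test, n = ((z_{α/2} + z_β)·σ/δ)².
z_{α/2} = 2.241 (two-sided α = 0.025); z_β = 1.645 (power 95% → β = 0.05).
n = (3.886 × 40.8 / 24.3)² = 42.57
Round up: n = 43.

n = 43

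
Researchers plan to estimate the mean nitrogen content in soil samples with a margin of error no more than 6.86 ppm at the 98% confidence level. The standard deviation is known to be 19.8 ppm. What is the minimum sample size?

46

For a mean, the margin of error is E = z·σ/√n, so n = (zσ/E)².
At 98% confidence, z = 2.326.
n = (2.326 × 19.8 / 6.86)² = 45.07
Round up: n = 46.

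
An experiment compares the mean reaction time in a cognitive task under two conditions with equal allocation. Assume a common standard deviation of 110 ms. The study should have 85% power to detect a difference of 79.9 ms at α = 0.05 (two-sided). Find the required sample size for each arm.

For two equal groups, n per group = 2·((z_{α/2} + z_β)·σ/δ)².
z_{α/2} = 1.960; z_β = 1.036 (power 85%).
n = 2 × (2.996 × 110 / 79.9)² = 2 × 17.01 = 34.02
Round up: n = 35 per group.

35 per group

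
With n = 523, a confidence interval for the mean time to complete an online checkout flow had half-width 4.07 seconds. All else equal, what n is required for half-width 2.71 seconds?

1180

Margin of error scales as 1/√n, so n₂ = n₁·(E₁/E₂)².
n₂ = 523 × (4.07/2.71)² = 523 × 2.256 = 1179.89
Round up: n₂ = 1180.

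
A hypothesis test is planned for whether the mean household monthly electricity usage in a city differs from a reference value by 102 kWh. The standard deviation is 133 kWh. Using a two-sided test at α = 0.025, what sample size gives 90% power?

22

For a one-sample z-test, n = ((z_{α/2} + z_β)·σ/δ)².
z_{α/2} = 2.241 (two-sided α = 0.025); z_β = 1.282 (power 90% → β = 0.1).
n = (3.523 × 133 / 102)² = 21.10
Round up: n = 22.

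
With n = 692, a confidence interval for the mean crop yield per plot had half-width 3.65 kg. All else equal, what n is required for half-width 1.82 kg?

Margin of error scales as 1/√n, so n₂ = n₁·(E₁/E₂)².
n₂ = 692 × (3.65/1.82)² = 692 × 4.022 = 2783.22
Round up: n₂ = 2784.

2784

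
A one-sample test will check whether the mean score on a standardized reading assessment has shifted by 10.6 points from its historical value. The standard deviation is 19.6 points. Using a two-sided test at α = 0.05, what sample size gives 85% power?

31

For a one-sample z-test, n = ((z_{α/2} + z_β)·σ/δ)².
z_{α/2} = 1.960 (two-sided α = 0.05); z_β = 1.036 (power 85% → β = 0.15).
n = (2.996 × 19.6 / 10.6)² = 30.69
Round up: n = 31.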